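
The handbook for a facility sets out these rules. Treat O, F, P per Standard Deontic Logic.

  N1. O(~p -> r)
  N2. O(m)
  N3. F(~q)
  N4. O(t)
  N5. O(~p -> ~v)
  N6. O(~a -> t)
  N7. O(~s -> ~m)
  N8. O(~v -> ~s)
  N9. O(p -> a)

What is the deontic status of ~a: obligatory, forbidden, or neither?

From premise 2 we have O(m).
Premise 7, O(~s -> ~m), contraposes to O(m -> s); with O(m) we get O(s).
Premise 8, O(~v -> ~s), contraposes to O(s -> v); with O(s) we get O(v).
The contrapositive of premise 5 (O(~p -> ~v)) is O(v -> p), and O(v) is already established, so O(p).
From O(p) and premise 9, O(p -> a), we obtain O(a).
Premises 1, 3, 4, 6 do not contribute to this derivation.
Thus O(a), which is F(~a): ~a is forbidden.

Forbidden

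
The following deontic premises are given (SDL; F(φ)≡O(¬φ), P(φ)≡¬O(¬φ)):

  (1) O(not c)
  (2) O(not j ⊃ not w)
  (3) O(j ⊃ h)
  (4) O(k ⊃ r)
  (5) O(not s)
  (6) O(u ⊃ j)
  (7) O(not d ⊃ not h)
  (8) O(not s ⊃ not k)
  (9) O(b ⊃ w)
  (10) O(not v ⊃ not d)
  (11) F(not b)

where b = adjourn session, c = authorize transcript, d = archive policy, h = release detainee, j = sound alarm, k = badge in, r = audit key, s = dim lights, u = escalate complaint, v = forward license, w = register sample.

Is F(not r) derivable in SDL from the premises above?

Premise 4 is O(k ⊃ r), but O(k) is not derivable from the premises, so it does not yield O(r).
No other premise forces O(r). An ideal world satisfying every premise can still have not r true, so F(not r) is not derivable.

No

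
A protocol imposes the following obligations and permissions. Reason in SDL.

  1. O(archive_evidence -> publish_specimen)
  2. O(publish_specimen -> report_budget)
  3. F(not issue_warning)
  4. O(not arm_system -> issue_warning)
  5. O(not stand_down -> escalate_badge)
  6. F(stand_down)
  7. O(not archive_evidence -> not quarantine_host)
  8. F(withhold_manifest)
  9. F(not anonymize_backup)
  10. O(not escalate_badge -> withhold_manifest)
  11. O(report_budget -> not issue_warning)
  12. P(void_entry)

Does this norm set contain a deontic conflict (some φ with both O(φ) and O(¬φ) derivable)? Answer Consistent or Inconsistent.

Premise 10 is O(not escalate_badge -> withhold_manifest), but O(not escalate_badge) is not derivable from the premises, so it does not yield O(withhold_manifest).
So O(withhold_manifest) is not derivable, and the apparent clash with O(not withhold_manifest) does not arise.
A world satisfying every obligation exists (e.g. anonymize_backup=true, archive_evidence=false, arm_system=false, escalate_badge=true, issue_warning=true, publish_specimen=false, quarantine_host=false, report_budget=false, stand_down=false, void_entry=false, withhold_manifest=false); no atom is both obligatory and forbidden, so the set is consistent.

Consistent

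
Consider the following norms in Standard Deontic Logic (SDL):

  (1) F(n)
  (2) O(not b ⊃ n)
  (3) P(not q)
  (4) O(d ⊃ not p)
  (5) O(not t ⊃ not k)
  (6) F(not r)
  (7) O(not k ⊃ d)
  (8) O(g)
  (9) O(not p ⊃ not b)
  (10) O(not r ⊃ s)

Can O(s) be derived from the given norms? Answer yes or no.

Premise 10 is O(not r ⊃ s), but O(not r) is not derivable from the premises, so it does not yield O(s).
No other premise forces O(s). An ideal world satisfying every premise can still have s false, so O(s) is not derivable.

No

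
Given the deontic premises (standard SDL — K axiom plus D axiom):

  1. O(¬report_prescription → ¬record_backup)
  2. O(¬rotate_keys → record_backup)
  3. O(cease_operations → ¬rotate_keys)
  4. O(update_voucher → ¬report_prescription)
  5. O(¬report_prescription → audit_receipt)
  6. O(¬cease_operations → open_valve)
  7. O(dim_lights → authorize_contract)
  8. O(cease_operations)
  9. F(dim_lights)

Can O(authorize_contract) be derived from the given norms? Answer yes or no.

No

Premise 7 is O(dim_lights → authorize_contract), but O(dim_lights) is not derivable from the premises, so it does not yield O(authorize_contract).
No other premise forces O(authorize_contract). An ideal world satisfying every premise can still have authorize_contract false, so O(authorize_contract) is not derivable.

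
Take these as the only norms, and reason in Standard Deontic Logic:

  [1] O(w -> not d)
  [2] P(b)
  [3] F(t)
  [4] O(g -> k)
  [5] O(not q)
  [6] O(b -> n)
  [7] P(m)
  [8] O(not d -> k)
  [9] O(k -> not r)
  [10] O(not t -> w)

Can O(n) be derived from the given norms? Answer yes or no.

No

Premise 6 is O(b -> n), but O(b) is not derivable from the premises (the permission P(b) asserts only not O(not b), not O(b)), so it does not yield O(n).
No other premise forces O(n). An ideal world satisfying every premise can still have n false, so O(n) is not derivable.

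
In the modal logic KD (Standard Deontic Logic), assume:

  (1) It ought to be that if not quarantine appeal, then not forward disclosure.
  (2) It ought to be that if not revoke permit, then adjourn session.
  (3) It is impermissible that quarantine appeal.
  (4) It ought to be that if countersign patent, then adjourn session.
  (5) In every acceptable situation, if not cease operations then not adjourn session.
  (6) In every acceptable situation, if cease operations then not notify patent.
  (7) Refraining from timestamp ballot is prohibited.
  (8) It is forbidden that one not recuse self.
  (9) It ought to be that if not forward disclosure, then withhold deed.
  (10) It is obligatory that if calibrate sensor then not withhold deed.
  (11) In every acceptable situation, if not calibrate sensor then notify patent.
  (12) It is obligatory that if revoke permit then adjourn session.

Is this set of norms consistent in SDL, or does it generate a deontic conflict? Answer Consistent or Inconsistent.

Premises 12 and 2 cover both cases: O(revoke_permit → adjourn_session) and O(¬revoke_permit → adjourn_session). Since revoke_permit ∨ ¬revoke_permit is a tautology, O(adjourn_session) follows.
Premise 5 is O(¬cease_operations → ¬adjourn_session); contrapositively O(adjourn_session → cease_operations). Since O(adjourn_session) holds, K gives O(cease_operations).
Premise 6 is O(cease_operations → ¬notify_patent); since O(cease_operations), deontic closure gives O(¬notify_patent).
Premise 11 is O(¬calibrate_sensor → notify_patent); contrapositively O(¬notify_patent → calibrate_sensor). Since O(¬notify_patent) holds, K gives O(calibrate_sensor).
Applying K to premise 10 (O(calibrate_sensor → ¬withhold_deed)) and O(calibrate_sensor) yields O(¬withhold_deed).
The contrapositive of premise 9 (O(¬forward_disclosure → withhold_deed)) is O(¬withhold_deed → forward_disclosure), and O(¬withhold_deed) is already established, so O(forward_disclosure).
Premise 1 is O(¬quarantine_appeal → ¬forward_disclosure); contrapositively O(forward_disclosure → quarantine_appeal). Since O(forward_disclosure) holds, K gives O(quarantine_appeal).
However, F(quarantine_appeal) at premise 3 amounts to O(¬quarantine_appeal).
We now have both O(quarantine_appeal) and O(¬quarantine_appeal) — quarantine_appeal is simultaneously obligatory and forbidden, violating the D-axiom.

Inconsistent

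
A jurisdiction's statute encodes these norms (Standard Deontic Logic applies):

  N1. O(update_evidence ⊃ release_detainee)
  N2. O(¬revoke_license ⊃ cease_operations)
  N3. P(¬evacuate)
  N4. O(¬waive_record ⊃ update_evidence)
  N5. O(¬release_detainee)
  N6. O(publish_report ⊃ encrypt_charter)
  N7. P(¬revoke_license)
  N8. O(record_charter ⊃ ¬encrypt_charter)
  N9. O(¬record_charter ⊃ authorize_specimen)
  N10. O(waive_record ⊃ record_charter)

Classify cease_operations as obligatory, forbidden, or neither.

Premise 2 is O(¬revoke_license ⊃ cease_operations), but O(¬revoke_license) is not derivable from the premises (the permission P(¬revoke_license) asserts only ¬O(revoke_license), not O(¬revoke_license)), so it does not yield O(cease_operations).
No premise or chain of K-axiom applications forces O(cease_operations), and none forces O(¬cease_operations). So cease_operations is neither obligatory nor forbidden under these norms.

Neither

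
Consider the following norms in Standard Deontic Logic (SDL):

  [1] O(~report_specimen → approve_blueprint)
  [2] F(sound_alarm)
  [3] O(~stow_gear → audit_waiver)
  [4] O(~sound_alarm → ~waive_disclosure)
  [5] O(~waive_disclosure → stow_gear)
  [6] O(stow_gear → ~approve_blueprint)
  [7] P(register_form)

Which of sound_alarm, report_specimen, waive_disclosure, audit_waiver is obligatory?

Premise 2, F(sound_alarm), is equivalent to O(~sound_alarm).
Applying K to premise 4 (O(~sound_alarm → ~waive_disclosure)) and O(~sound_alarm) yields O(~waive_disclosure).
Applying K to premise 5 (O(~waive_disclosure → stow_gear)) and O(~waive_disclosure) yields O(stow_gear).
With premise 6, O(stow_gear → ~approve_blueprint), the K-axiom yields O(~approve_blueprint).
Premise 1 is O(~report_specimen → approve_blueprint); contrapositively O(~approve_blueprint → report_specimen). Since O(~approve_blueprint) holds, K gives O(report_specimen).
So O(report_specimen) holds — report_specimen is obligatory. None of the other listed options is made obligatory by any chain of premises.

report_specimen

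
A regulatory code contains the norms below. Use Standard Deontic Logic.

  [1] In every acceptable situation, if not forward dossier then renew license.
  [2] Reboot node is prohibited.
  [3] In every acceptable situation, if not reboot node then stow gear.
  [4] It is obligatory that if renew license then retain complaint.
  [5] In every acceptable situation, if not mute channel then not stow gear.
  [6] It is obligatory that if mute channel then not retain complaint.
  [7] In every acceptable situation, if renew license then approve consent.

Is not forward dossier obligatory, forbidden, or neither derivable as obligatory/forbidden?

Forbidden

F(reboot_node) at premise 2 means O(¬reboot_node).
Premise 3 is O(¬reboot_node → stow_gear); since O(¬reboot_node), deontic closure gives O(stow_gear).
The contrapositive of premise 5 (O(¬mute_channel → ¬stow_gear)) is O(stow_gear → mute_channel), and O(stow_gear) is already established, so O(mute_channel).
With premise 6, O(mute_channel → ¬retain_complaint), the K-axiom yields O(¬retain_complaint).
The contrapositive of premise 4 (O(renew_license → retain_complaint)) is O(¬retain_complaint → ¬renew_license), and O(¬retain_complaint) is already established, so O(¬renew_license).
Premise 1 is O(¬forward_dossier → renew_license); contrapositively O(¬renew_license → forward_dossier). Since O(¬renew_license) holds, K gives O(forward_dossier).
Premise 7 does not contribute to this derivation.
Thus O(forward_dossier), which is F(¬forward_dossier): ¬forward_dossier is forbidden.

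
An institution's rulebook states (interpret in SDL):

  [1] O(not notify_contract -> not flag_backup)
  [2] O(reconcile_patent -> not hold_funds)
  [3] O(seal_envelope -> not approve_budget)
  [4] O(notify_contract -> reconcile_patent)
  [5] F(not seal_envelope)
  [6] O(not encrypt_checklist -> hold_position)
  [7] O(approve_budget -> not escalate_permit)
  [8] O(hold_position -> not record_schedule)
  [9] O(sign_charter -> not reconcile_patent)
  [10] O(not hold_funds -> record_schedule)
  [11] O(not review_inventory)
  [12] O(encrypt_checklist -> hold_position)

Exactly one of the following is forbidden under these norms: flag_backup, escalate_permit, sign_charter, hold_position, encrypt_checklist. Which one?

flag_backup

By case analysis on not encrypt_checklist: premise 6 gives O(not encrypt_checklist -> hold_position) and premise 12 gives O(encrypt_checklist -> hold_position), so O(hold_position) either way.
From O(hold_position) and premise 8, O(hold_position -> not record_schedule), we obtain O(not record_schedule).
Premise 10 is O(not hold_funds -> record_schedule); contrapositively O(not record_schedule -> hold_funds). Since O(not record_schedule) holds, K gives O(hold_funds).
The contrapositive of premise 2 (O(reconcile_patent -> not hold_funds)) is O(hold_funds -> not reconcile_patent), and O(hold_funds) is already established, so O(not reconcile_patent).
The contrapositive of premise 4 (O(notify_contract -> reconcile_patent)) is O(not reconcile_patent -> not notify_contract), and O(not reconcile_patent) is already established, so O(not notify_contract).
With premise 1, O(not notify_contract -> not flag_backup), the K-axiom yields O(not flag_backup).
So O(not flag_backup) holds, i.e. flag_backup is forbidden. None of the other listed options is forbidden under the premises.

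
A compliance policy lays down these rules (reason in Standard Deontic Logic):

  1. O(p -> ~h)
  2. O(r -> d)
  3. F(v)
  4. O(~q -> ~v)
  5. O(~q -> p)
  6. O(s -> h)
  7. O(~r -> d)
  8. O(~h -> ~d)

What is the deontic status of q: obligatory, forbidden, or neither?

Obligatory

By case analysis on ~r: premise 7 gives O(~r -> d) and premise 2 gives O(r -> d), so O(d) either way.
Premise 8, O(~h -> ~d), contraposes to O(d -> h); with O(d) we get O(h).
Premise 1, O(p -> ~h), contraposes to O(h -> ~p); with O(h) we get O(~p).
Premise 5 is O(~q -> p); contrapositively O(~p -> q). Since O(~p) holds, K gives O(q).
Premises 3, 4, 6 do not contribute to this derivation.
Hence q is obligatory.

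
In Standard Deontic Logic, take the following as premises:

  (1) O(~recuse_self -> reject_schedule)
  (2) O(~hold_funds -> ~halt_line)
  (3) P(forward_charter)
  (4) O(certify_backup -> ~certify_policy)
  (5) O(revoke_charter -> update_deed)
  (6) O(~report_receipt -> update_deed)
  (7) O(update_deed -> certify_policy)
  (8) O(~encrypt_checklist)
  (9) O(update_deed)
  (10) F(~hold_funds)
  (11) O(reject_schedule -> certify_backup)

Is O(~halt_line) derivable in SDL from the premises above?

Premise 2 is O(~hold_funds -> ~halt_line), but O(~hold_funds) is not derivable from the premises, so it does not yield O(~halt_line).
No other premise forces O(~halt_line). An ideal world satisfying every premise can still have ~halt_line false, so O(~halt_line) is not derivable.

No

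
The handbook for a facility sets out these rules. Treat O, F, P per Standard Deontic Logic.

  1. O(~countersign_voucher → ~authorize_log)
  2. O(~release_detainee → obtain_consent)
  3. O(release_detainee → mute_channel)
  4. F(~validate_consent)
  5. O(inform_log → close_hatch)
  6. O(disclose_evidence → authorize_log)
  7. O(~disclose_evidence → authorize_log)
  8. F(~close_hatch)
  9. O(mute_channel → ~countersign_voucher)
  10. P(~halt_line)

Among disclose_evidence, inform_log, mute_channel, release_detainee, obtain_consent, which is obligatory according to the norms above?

obtain_consent

Premises 6 and 7 cover both cases: O(disclose_evidence → authorize_log) and O(~disclose_evidence → authorize_log). Since disclose_evidence ∨ ~disclose_evidence is a tautology, O(authorize_log) follows.
Premise 1, O(~countersign_voucher → ~authorize_log), contraposes to O(authorize_log → countersign_voucher); with O(authorize_log) we get O(countersign_voucher).
The contrapositive of premise 9 (O(mute_channel → ~countersign_voucher)) is O(countersign_voucher → ~mute_channel), and O(countersign_voucher) is already established, so O(~mute_channel).
The contrapositive of premise 3 (O(release_detainee → mute_channel)) is O(~mute_channel → ~release_detainee), and O(~mute_channel) is already established, so O(~release_detainee).
Applying K to premise 2 (O(~release_detainee → obtain_consent)) and O(~release_detainee) yields O(obtain_consent).
So O(obtain_consent) holds — obtain_consent is obligatory. None of the other listed options is made obligatory by any chain of premises.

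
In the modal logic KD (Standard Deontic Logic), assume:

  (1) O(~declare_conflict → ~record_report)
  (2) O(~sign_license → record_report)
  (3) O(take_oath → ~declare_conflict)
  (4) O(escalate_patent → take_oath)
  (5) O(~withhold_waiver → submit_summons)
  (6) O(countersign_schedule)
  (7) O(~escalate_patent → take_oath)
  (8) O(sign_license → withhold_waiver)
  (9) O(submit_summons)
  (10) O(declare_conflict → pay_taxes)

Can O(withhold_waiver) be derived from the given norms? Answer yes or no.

Yes

Premises 4 and 7 are O(escalate_patent → take_oath) and O(~escalate_patent → take_oath); every ideal world satisfies escalate_patent or ~escalate_patent, so in either case take_oath holds — hence O(take_oath).
Applying K to premise 3 (O(take_oath → ~declare_conflict)) and O(take_oath) yields O(~declare_conflict).
From O(~declare_conflict) and premise 1, O(~declare_conflict → ~record_report), we obtain O(~record_report).
Premise 2 is O(~sign_license → record_report); contrapositively O(~record_report → sign_license). Since O(~record_report) holds, K gives O(sign_license).
From O(sign_license) and premise 8, O(sign_license → withhold_waiver), we obtain O(withhold_waiver).
Premises 5, 6, 9, 10 do not contribute to this derivation.
So O(withhold_waiver) follows.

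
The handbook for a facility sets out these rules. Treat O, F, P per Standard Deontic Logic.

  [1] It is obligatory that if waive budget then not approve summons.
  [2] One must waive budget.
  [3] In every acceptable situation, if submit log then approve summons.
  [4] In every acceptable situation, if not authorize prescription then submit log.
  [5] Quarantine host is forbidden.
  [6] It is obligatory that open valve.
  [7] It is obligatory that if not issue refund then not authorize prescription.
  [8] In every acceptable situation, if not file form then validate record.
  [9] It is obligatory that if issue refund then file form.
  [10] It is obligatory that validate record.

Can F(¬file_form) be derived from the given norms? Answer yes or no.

Premise 2 states O(waive_budget) outright.
Premise 1 is O(waive_budget → ¬approve_summons); since O(waive_budget), deontic closure gives O(¬approve_summons).
Premise 3, O(submit_log → approve_summons), contraposes to O(¬approve_summons → ¬submit_log); with O(¬approve_summons) we get O(¬submit_log).
Premise 4, O(¬authorize_prescription → submit_log), contraposes to O(¬submit_log → authorize_prescription); with O(¬submit_log) we get O(authorize_prescription).
Premise 7, O(¬issue_refund → ¬authorize_prescription), contraposes to O(authorize_prescription → issue_refund); with O(authorize_prescription) we get O(issue_refund).
With premise 9, O(issue_refund → file_form), the K-axiom yields O(file_form).
Premises 5, 6, 8, 10 do not contribute to this derivation.
So O(file_form) holds, i.e. F(¬file_form). The claim follows.

Yes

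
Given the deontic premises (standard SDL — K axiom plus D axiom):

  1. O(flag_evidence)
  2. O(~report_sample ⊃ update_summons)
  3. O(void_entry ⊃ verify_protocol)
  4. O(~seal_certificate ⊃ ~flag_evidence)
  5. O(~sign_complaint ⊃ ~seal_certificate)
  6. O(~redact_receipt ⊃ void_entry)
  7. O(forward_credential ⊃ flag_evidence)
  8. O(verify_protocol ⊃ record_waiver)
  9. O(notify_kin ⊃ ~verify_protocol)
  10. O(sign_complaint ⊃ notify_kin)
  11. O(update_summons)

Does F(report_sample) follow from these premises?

Premise 2 is O(~report_sample ⊃ update_summons); even if O(update_summons) held, inferring O(~report_sample) would be affirming the consequent — invalid.
No other premise forces O(~report_sample). An ideal world satisfying every premise can still have report_sample true, so F(report_sample) is not derivable.

No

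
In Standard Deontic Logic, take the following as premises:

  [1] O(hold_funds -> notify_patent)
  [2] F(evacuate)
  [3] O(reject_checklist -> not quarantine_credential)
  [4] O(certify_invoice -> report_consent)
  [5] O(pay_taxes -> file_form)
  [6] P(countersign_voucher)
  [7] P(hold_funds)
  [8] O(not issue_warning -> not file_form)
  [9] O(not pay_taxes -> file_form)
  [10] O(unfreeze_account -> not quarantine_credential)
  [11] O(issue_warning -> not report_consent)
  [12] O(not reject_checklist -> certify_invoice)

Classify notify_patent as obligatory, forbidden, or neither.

Premise 1 is O(hold_funds -> notify_patent), but O(hold_funds) is not derivable from the premises (the permission P(hold_funds) asserts only not O(not hold_funds), not O(hold_funds)), so it does not yield O(notify_patent).
No premise or chain of K-axiom applications forces O(notify_patent), and none forces O(not notify_patent). So notify_patent is neither obligatory nor forbidden under these norms.

Neither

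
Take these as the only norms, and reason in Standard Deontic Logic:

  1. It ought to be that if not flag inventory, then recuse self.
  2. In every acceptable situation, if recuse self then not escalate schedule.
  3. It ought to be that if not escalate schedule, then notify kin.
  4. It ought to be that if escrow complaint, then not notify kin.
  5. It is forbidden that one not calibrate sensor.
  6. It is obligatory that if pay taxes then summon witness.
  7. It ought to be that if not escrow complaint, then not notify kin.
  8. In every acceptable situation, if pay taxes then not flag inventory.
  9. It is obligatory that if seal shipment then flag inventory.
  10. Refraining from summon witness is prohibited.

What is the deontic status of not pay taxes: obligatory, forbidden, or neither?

Obligatory

By case analysis on ¬escrow_complaint: premise 7 gives O(¬escrow_complaint → ¬notify_kin) and premise 4 gives O(escrow_complaint → ¬notify_kin), so O(¬notify_kin) either way.
The contrapositive of premise 3 (O(¬escalate_schedule → notify_kin)) is O(¬notify_kin → escalate_schedule), and O(¬notify_kin) is already established, so O(escalate_schedule).
Premise 2, O(recuse_self → ¬escalate_schedule), contraposes to O(escalate_schedule → ¬recuse_self); with O(escalate_schedule) we get O(¬recuse_self).
Premise 1, O(¬flag_inventory → recuse_self), contraposes to O(¬recuse_self → flag_inventory); with O(¬recuse_self) we get O(flag_inventory).
Premise 8, O(pay_taxes → ¬flag_inventory), contraposes to O(flag_inventory → ¬pay_taxes); with O(flag_inventory) we get O(¬pay_taxes).
Premises 5, 6, 9, 10 do not contribute to this derivation.
Hence ¬pay_taxes is obligatory.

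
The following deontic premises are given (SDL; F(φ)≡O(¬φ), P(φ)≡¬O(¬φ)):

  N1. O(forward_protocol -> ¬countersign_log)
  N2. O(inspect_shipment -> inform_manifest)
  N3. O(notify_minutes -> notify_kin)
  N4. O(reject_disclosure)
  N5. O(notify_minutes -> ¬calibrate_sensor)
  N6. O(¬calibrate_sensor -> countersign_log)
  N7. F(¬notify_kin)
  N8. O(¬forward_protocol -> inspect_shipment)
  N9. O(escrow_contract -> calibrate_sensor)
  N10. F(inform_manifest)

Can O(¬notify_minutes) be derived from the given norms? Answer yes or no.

Premise 10 is F(inform_manifest), i.e. O(¬inform_manifest).
The contrapositive of premise 2 (O(inspect_shipment -> inform_manifest)) is O(¬inform_manifest -> ¬inspect_shipment), and O(¬inform_manifest) is already established, so O(¬inspect_shipment).
The contrapositive of premise 8 (O(¬forward_protocol -> inspect_shipment)) is O(¬inspect_shipment -> forward_protocol), and O(¬inspect_shipment) is already established, so O(forward_protocol).
Applying K to premise 1 (O(forward_protocol -> ¬countersign_log)) and O(forward_protocol) yields O(¬countersign_log).
Premise 6 is O(¬calibrate_sensor -> countersign_log); contrapositively O(¬countersign_log -> calibrate_sensor). Since O(¬countersign_log) holds, K gives O(calibrate_sensor).
The contrapositive of premise 5 (O(notify_minutes -> ¬calibrate_sensor)) is O(calibrate_sensor -> ¬notify_minutes), and O(calibrate_sensor) is already established, so O(¬notify_minutes).
Premises 3, 4, 7, 9 do not contribute to this derivation.
So O(¬notify_minutes) follows.

Yes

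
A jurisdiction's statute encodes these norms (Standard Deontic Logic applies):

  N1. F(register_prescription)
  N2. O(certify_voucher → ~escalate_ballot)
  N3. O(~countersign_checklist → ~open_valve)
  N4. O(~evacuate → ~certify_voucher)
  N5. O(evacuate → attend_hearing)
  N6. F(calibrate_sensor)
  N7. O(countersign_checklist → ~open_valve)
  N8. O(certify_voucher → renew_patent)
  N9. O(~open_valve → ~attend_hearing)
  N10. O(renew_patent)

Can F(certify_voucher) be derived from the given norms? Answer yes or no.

Premises 3 and 7 cover both cases: O(~countersign_checklist → ~open_valve) and O(countersign_checklist → ~open_valve). Since ~countersign_checklist ∨ countersign_checklist is a tautology, O(~open_valve) follows.
From O(~open_valve) and premise 9, O(~open_valve → ~attend_hearing), we obtain O(~attend_hearing).
The contrapositive of premise 5 (O(evacuate → attend_hearing)) is O(~attend_hearing → ~evacuate), and O(~attend_hearing) is already established, so O(~evacuate).
From O(~evacuate) and premise 4, O(~evacuate → ~certify_voucher), we obtain O(~certify_voucher).
Premises 1, 2, 6, 8, 10 do not contribute to this derivation.
So O(~certify_voucher) holds, i.e. F(certify_voucher). The claim follows.

Yes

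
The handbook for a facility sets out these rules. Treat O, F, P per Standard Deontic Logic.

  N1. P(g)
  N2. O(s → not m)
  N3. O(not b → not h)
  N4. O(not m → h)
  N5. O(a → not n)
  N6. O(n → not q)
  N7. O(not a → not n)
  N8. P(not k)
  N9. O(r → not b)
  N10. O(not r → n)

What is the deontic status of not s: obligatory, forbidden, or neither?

Obligatory

Premises 7 and 5 cover both cases: O(not a → not n) and O(a → not n). Since not a ∨ a is a tautology, O(not n) follows.
Premise 10, O(not r → n), contraposes to O(not n → r); with O(not n) we get O(r).
Premise 9 is O(r → not b); since O(r), deontic closure gives O(not b).
Applying K to premise 3 (O(not b → not h)) and O(not b) yields O(not h).
Premise 4, O(not m → h), contraposes to O(not h → m); with O(not h) we get O(m).
Premise 2 is O(s → not m); contrapositively O(m → not s). Since O(m) holds, K gives O(not s).
Premises 1, 6, 8 do not contribute to this derivation.
Hence not s is obligatory.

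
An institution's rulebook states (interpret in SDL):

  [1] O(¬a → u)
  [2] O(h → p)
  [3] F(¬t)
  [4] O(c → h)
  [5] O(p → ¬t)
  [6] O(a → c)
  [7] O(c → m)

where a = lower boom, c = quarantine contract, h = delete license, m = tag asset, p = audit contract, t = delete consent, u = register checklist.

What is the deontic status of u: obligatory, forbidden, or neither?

Obligatory

Premise 3, F(¬t), is equivalent to O(t).
The contrapositive of premise 5 (O(p → ¬t)) is O(t → ¬p), and O(t) is already established, so O(¬p).
Premise 2 is O(h → p); contrapositively O(¬p → ¬h). Since O(¬p) holds, K gives O(¬h).
Premise 4 is O(c → h); contrapositively O(¬h → ¬c). Since O(¬h) holds, K gives O(¬c).
Premise 6, O(a → c), contraposes to O(¬c → ¬a); with O(¬c) we get O(¬a).
Premise 1 is O(¬a → u); since O(¬a), deontic closure gives O(u).
Premise 7 does not contribute to this derivation.
Hence u is obligatory.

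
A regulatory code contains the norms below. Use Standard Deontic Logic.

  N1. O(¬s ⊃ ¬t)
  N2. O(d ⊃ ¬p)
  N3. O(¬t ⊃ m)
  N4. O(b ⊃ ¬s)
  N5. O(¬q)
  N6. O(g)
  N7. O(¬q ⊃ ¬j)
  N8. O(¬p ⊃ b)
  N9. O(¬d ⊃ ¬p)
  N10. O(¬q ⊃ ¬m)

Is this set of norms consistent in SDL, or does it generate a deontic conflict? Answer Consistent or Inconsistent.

Premises 9 and 2 are O(¬d ⊃ ¬p) and O(d ⊃ ¬p); every ideal world satisfies ¬d or d, so in either case ¬p holds — hence O(¬p).
With premise 8, O(¬p ⊃ b), the K-axiom yields O(b).
Premise 4 is O(b ⊃ ¬s); since O(b), deontic closure gives O(¬s).
Premise 1 is O(¬s ⊃ ¬t); since O(¬s), deontic closure gives O(¬t).
Applying K to premise 3 (O(¬t ⊃ m)) and O(¬t) yields O(m).
The contrapositive of premise 10 (O(¬q ⊃ ¬m)) is O(m ⊃ q), and O(m) is already established, so O(q).
But premise 5 directly asserts O(¬q).
We now have both O(q) and O(¬q) — q is simultaneously obligatory and forbidden, violating the D-axiom.

Inconsistent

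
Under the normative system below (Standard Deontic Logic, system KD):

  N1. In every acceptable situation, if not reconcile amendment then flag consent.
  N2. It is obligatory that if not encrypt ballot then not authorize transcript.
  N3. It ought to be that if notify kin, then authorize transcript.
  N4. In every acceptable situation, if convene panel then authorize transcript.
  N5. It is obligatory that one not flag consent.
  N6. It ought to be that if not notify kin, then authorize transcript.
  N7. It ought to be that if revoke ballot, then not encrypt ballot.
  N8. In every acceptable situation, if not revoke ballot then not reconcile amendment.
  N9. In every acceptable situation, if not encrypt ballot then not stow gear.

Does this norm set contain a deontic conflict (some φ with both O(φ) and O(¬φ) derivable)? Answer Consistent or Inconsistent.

Inconsistent

Premises 3 and 6 cover both cases: O(notify_kin → authorize_transcript) and O(¬notify_kin → authorize_transcript). Since notify_kin ∨ ¬notify_kin is a tautology, O(authorize_transcript) follows.
Premise 2 is O(¬encrypt_ballot → ¬authorize_transcript); contrapositively O(authorize_transcript → encrypt_ballot). Since O(authorize_transcript) holds, K gives O(encrypt_ballot).
Premise 7, O(revoke_ballot → ¬encrypt_ballot), contraposes to O(encrypt_ballot → ¬revoke_ballot); with O(encrypt_ballot) we get O(¬revoke_ballot).
Premise 8 is O(¬revoke_ballot → ¬reconcile_amendment); since O(¬revoke_ballot), deontic closure gives O(¬reconcile_amendment).
With premise 1, O(¬reconcile_amendment → flag_consent), the K-axiom yields O(flag_consent).
But premise 5 directly asserts O(¬flag_consent).
We now have both O(flag_consent) and O(¬flag_consent) — flag_consent is simultaneously obligatory and forbidden, violating the D-axiom.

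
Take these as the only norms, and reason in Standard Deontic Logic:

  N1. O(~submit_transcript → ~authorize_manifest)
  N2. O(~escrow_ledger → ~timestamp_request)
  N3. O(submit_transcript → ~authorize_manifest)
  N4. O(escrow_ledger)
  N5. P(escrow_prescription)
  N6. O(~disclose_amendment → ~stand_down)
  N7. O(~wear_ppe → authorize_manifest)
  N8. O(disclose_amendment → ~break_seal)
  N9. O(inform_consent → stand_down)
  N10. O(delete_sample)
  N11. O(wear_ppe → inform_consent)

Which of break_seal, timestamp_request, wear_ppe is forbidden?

Premises 1 and 3 are O(~submit_transcript → ~authorize_manifest) and O(submit_transcript → ~authorize_manifest); every ideal world satisfies ~submit_transcript or submit_transcript, so in either case ~authorize_manifest holds — hence O(~authorize_manifest).
The contrapositive of premise 7 (O(~wear_ppe → authorize_manifest)) is O(~authorize_manifest → wear_ppe), and O(~authorize_manifest) is already established, so O(wear_ppe).
Applying K to premise 11 (O(wear_ppe → inform_consent)) and O(wear_ppe) yields O(inform_consent).
With premise 9, O(inform_consent → stand_down), the K-axiom yields O(stand_down).
Premise 6, O(~disclose_amendment → ~stand_down), contraposes to O(stand_down → disclose_amendment); with O(stand_down) we get O(disclose_amendment).
From O(disclose_amendment) and premise 8, O(disclose_amendment → ~break_seal), we obtain O(~break_seal).
So O(~break_seal) holds, i.e. break_seal is forbidden. None of the other listed options is forbidden under the premises.

break_seal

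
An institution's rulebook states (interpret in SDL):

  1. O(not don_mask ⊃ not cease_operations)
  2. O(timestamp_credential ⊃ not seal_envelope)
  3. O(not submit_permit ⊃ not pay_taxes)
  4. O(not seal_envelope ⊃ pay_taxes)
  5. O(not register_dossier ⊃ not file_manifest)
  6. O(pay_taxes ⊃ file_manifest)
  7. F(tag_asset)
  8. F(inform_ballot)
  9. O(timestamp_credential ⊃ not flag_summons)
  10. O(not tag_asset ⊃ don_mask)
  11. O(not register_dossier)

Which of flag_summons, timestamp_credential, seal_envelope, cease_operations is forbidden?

timestamp_credential

Premise 11 states O(not register_dossier) outright.
Premise 5 is O(not register_dossier ⊃ not file_manifest); since O(not register_dossier), deontic closure gives O(not file_manifest).
The contrapositive of premise 6 (O(pay_taxes ⊃ file_manifest)) is O(not file_manifest ⊃ not pay_taxes), and O(not file_manifest) is already established, so O(not pay_taxes).
Premise 4, O(not seal_envelope ⊃ pay_taxes), contraposes to O(not pay_taxes ⊃ seal_envelope); with O(not pay_taxes) we get O(seal_envelope).
Premise 2 is O(timestamp_credential ⊃ not seal_envelope); contrapositively O(seal_envelope ⊃ not timestamp_credential). Since O(seal_envelope) holds, K gives O(not timestamp_credential).
So O(not timestamp_credential) holds, i.e. timestamp_credential is forbidden. None of the other listed options is forbidden under the premises.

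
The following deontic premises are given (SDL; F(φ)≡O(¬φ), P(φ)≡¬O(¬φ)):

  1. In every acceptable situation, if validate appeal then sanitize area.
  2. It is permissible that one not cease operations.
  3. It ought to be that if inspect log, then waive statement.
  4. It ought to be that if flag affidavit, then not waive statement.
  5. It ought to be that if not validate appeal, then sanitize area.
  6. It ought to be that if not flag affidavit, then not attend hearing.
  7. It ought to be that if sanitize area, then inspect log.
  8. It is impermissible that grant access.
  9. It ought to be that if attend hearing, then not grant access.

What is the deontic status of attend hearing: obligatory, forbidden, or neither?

By case analysis on ¬validate_appeal: premise 5 gives O(¬validate_appeal → sanitize_area) and premise 1 gives O(validate_appeal → sanitize_area), so O(sanitize_area) either way.
With premise 7, O(sanitize_area → inspect_log), the K-axiom yields O(inspect_log).
Applying K to premise 3 (O(inspect_log → waive_statement)) and O(inspect_log) yields O(waive_statement).
Premise 4 is O(flag_affidavit → ¬waive_statement); contrapositively O(waive_statement → ¬flag_affidavit). Since O(waive_statement) holds, K gives O(¬flag_affidavit).
With premise 6, O(¬flag_affidavit → ¬attend_hearing), the K-axiom yields O(¬attend_hearing).
Premises 2, 8, 9 do not contribute to this derivation.
Thus O(¬attend_hearing), which is F(attend_hearing): attend_hearing is forbidden.

Forbidden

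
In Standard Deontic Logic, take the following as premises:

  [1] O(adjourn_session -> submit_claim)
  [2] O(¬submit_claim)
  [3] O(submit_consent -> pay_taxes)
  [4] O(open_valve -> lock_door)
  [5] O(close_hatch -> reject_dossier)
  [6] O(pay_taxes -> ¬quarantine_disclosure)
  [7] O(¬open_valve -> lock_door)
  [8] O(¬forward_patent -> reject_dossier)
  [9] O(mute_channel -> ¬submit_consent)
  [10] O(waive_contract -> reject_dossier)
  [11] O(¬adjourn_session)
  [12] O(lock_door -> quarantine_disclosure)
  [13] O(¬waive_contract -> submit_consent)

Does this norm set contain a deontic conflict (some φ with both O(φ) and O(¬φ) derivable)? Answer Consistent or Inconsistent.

Consistent

Premise 1 is O(adjourn_session -> submit_claim), but O(adjourn_session) is not derivable from the premises, so it does not yield O(submit_claim).
So O(submit_claim) is not derivable, and the apparent clash with O(¬submit_claim) does not arise.
A world satisfying every obligation exists (e.g. adjourn_session=false, close_hatch=false, forward_patent=false, lock_door=true, mute_channel=false, open_valve=false, pay_taxes=false, quarantine_disclosure=true, reject_dossier=true, submit_claim=false, submit_consent=false, waive_contract=true); no atom is both obligatory and forbidden, so the set is consistent.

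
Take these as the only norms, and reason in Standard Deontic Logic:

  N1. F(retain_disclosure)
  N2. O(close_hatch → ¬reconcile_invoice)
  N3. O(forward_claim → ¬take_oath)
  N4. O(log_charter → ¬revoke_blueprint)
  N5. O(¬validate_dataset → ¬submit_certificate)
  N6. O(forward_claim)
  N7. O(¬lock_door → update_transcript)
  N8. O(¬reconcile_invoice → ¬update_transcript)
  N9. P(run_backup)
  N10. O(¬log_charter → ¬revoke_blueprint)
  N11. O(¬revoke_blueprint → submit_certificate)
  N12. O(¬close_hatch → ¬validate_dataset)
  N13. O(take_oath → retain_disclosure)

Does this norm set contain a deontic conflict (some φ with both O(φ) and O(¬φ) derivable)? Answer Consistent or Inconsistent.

Premise 13 is O(take_oath → retain_disclosure), but O(take_oath) is not derivable from the premises, so it does not yield O(retain_disclosure).
So O(retain_disclosure) is not derivable, and the apparent clash with O(¬retain_disclosure) does not arise.
A world satisfying every obligation exists (e.g. close_hatch=true, forward_claim=true, lock_door=true, log_charter=false, reconcile_invoice=false, retain_disclosure=false, revoke_blueprint=false, run_backup=false, submit_certificate=true, take_oath=false, update_transcript=false, validate_dataset=true); no atom is both obligatory and forbidden, so the set is consistent.

Consistent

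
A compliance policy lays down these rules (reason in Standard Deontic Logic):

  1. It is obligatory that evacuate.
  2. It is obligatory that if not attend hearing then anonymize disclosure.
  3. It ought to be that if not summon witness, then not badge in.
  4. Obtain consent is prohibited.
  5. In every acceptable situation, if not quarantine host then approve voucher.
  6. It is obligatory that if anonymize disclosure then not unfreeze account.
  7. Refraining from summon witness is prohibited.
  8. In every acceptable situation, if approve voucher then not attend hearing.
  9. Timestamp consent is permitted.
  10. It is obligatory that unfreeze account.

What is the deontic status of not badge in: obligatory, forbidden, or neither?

Neither

Premise 3 is O(¬summon_witness → ¬badge_in), but O(¬summon_witness) is not derivable from the premises, so it does not yield O(¬badge_in).
No premise or chain of K-axiom applications forces O(¬badge_in), and none forces O(badge_in). So ¬badge_in is neither obligatory nor forbidden under these norms.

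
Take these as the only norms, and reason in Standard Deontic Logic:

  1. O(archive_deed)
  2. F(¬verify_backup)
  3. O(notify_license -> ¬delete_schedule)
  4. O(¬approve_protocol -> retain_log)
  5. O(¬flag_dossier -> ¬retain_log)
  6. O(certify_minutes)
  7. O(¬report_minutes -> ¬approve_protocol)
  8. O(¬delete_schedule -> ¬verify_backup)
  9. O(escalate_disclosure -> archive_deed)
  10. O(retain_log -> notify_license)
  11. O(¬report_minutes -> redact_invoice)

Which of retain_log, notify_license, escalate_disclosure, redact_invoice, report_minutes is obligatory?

Premise 2, F(¬verify_backup), is equivalent to O(verify_backup).
Premise 8 is O(¬delete_schedule -> ¬verify_backup); contrapositively O(verify_backup -> delete_schedule). Since O(verify_backup) holds, K gives O(delete_schedule).
Premise 3, O(notify_license -> ¬delete_schedule), contraposes to O(delete_schedule -> ¬notify_license); with O(delete_schedule) we get O(¬notify_license).
Premise 10, O(retain_log -> notify_license), contraposes to O(¬notify_license -> ¬retain_log); with O(¬notify_license) we get O(¬retain_log).
The contrapositive of premise 4 (O(¬approve_protocol -> retain_log)) is O(¬retain_log -> approve_protocol), and O(¬retain_log) is already established, so O(approve_protocol).
Premise 7, O(¬report_minutes -> ¬approve_protocol), contraposes to O(approve_protocol -> report_minutes); with O(approve_protocol) we get O(report_minutes).
So O(report_minutes) holds — report_minutes is obligatory. None of the other listed options is made obligatory by any chain of premises.

report_minutes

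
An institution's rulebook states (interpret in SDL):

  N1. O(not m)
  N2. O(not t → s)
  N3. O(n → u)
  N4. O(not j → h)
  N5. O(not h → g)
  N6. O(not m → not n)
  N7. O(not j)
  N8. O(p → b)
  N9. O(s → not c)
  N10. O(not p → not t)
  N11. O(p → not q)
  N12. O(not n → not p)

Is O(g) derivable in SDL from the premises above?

Premise 5 is O(not h → g), but O(not h) is not derivable from the premises, so it does not yield O(g).
No other premise forces O(g). An ideal world satisfying every premise can still have g false, so O(g) is not derivable.

No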